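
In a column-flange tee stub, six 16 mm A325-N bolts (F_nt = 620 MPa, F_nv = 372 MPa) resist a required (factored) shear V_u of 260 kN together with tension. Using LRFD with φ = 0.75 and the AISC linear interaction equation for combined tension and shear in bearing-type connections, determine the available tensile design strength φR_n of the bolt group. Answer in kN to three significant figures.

296 kN

A_b = π·16²/4 = 201.1 mm²; f_rv = 260 × 1000 / (6 × 201.1) = 215.5 MPa.
F'_nt = 1.3 F_nt − (F_nt / φF_nv) f_rv = 1.3·620 − (620/(0.75·372))·215.5 = 327.1 MPa, capped at F_nt → F'_nt = 327.1 MPa.
R_n = F'_nt · A_b · n = 327.1 × 201.1 × 6 / 1000 = 394.6 kN.
Design strength φR_n = 0.75 × 394.6 = 296 kN.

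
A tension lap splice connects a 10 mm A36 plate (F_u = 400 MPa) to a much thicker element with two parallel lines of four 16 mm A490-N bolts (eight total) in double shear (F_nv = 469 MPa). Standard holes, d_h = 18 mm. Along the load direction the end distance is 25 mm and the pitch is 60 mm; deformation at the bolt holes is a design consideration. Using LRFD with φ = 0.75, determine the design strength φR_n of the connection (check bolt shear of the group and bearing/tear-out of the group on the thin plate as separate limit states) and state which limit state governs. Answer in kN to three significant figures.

806 kN (bearing governs)

Bolt shear: A_b = π·16²/4 = 201.1 mm²; R_n = 469 × 201.1 × 8 × 2 / 1000 = 1509 kN → 0.75 × 1509 = 1130 kN.
Bearing (1.2 l_c t F_u ≤ 2.4 d t F_u): upper limit = 2.4·16·10·400 / 1000 = 153.6 kN.
  Edge l_c = 25 − 18/2 = 16 → r_n = 76.8 kN; interior l_c = 60 − 18 = 42 → r_n = 153.6 kN.
  R_n,bearing = 2·76.8 + 6·153.6 = 1075 kN → 0.75 × 1075 = 806 kN.
Bearing governs: 806 kN.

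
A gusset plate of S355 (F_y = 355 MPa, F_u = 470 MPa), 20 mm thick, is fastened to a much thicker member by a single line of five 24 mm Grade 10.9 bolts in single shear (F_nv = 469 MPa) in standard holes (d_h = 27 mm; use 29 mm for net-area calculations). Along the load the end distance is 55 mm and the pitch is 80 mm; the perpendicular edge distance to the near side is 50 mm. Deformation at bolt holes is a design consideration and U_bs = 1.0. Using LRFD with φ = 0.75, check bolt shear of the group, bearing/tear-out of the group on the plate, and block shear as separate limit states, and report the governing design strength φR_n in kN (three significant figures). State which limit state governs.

Bolt shear: A_b = π·24²/4 = 452.4 mm²; R_n = 469 × 452.4 × 5 × 1 / 1000 = 1061 kN → 0.75 × 1061 = 796 kN.
Bearing: edge l_c = 41.5, r_n = 468.1 kN; interior l_c = 53, r_n = 541.4 kN; R_n = 468.1 + 4·541.4 = 2634 kN → 1980 kN.
Block shear: A_gv = 7500, A_nv = 4890, A_nt = 710 mm²; R_n = min(0.6F_uA_nv, 0.6F_yA_gv) + U_bs·F_u·A_nt = 1713 kN → 1280 kN.
Bolt shear governs: 796 kN.

796 kN (bolt shear governs)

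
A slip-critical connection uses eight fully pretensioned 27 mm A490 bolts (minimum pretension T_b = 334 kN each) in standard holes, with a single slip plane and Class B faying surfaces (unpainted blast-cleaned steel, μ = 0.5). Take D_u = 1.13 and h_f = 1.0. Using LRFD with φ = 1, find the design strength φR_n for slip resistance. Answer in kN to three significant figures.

R_n = μ · D_u · h_f · T_b · n_s · n_b = 0.5 × 1.13 × 1.0 × 334 × 1 × 8 = 1510 kN.
Design strength φR_n = 1 × 1510 = 1510 kN.

1510 kN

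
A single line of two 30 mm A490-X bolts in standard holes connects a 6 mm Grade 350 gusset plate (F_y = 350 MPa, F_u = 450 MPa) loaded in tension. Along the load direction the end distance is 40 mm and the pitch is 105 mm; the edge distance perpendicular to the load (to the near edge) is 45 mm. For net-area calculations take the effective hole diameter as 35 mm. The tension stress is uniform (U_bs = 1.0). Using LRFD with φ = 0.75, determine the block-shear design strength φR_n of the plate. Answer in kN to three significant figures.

168 kN

Shear plane L_v = 40 + 1·105 = 145 mm; A_gv = 145 × 6 = 870 mm².
A_nv = (145 − 1.5·35) × 6 = 555 mm².
A_nt = (45 − 0.5·35) × 6 = 165 mm².
0.6 F_u A_nv = 149.8 kN; 0.6 F_y A_gv = 182.7 kN → shear rupture governs the shear term.
R_n = 149.8 + 1.0 × 450 × 165 / 1000 = 224.1 kN.
Design strength φR_n = 0.75 × 224.1 = 168 kN.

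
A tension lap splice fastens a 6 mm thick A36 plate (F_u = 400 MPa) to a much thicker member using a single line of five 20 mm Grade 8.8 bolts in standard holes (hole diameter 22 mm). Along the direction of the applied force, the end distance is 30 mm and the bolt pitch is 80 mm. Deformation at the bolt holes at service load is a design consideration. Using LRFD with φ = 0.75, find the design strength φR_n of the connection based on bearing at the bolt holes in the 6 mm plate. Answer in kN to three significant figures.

Per bolt r_n = 1.2 l_c t F_u ≤ 2.4 d t F_u; upper limit = 2.4 × 20 × 6 × 400 / 1000 = 115.2 kN.
Edge bolt: l_c = 30 − 22/2 = 19 mm → 1.2 × 19 × 6 × 400 / 1000 = 54.72 → r_n = 54.72 kN.
Interior bolts: l_c = 80 − 22 = 58 mm → 1.2 × 58 × 6 × 400 / 1000 = 167 → r_n = 115.2 kN.
R_n = 1 × 54.72 + 4 × 115.2 = 515.5 kN.
Design strength φR_n = 0.75 × 515.5 = 387 kN.

387 kN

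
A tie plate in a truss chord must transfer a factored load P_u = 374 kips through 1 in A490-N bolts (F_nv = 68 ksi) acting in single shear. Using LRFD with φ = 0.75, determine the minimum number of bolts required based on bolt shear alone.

10 bolts

A_b = π·1²/4 = 0.7854 in².
Per-bolt design strength φR_n = 0.75 × 68 × 0.7854 × 1 = 40.06 kips.
n ≥ 374 / 40.06 = 9.337 → use 10 bolts.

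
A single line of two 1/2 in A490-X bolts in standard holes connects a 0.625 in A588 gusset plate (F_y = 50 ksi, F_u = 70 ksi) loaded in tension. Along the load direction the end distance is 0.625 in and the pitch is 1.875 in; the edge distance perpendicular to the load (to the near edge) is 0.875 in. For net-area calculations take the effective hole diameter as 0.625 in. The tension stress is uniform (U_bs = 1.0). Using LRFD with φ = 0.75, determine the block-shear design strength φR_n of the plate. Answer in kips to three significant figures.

49.2 kips

Shear plane L_v = 0.625 + 1·1.875 = 2.5 in; A_gv = 2.5 × 0.625 = 1.562 in².
A_nv = (2.5 − 1.5·0.625) × 0.625 = 0.9766 in².
A_nt = (0.875 − 0.5·0.625) × 0.625 = 0.3516 in².
0.6 F_u A_nv = 41.02 kips; 0.6 F_y A_gv = 46.88 kips → shear rupture governs the shear term.
R_n = 41.02 + 1.0 × 70 × 0.3516 = 65.62 kips.
Design strength φR_n = 0.75 × 65.62 = 49.2 kips.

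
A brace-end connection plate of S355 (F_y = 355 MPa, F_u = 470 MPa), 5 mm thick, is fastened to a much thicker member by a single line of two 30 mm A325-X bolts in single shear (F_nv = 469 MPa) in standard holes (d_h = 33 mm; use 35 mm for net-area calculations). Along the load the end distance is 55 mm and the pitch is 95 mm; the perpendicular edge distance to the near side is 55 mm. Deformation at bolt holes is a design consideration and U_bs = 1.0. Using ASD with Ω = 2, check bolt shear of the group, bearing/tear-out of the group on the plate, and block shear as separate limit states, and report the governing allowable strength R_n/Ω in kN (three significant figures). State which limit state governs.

113 kN (block shear governs)

Bolt shear: A_b = π·30²/4 = 706.9 mm²; R_n = 469 × 706.9 × 2 × 1 / 1000 = 663 kN → 663 / 2 = 332 kN.
Bearing: edge l_c = 38.5, r_n = 108.6 kN; interior l_c = 62, r_n = 169.2 kN; R_n = 108.6 + 1·169.2 = 277.8 kN → 139 kN.
Block shear: A_gv = 750, A_nv = 487.5, A_nt = 187.5 mm²; R_n = min(0.6F_uA_nv, 0.6F_yA_gv) + U_bs·F_u·A_nt = 225.6 kN → 113 kN.
Block shear governs: 113 kN.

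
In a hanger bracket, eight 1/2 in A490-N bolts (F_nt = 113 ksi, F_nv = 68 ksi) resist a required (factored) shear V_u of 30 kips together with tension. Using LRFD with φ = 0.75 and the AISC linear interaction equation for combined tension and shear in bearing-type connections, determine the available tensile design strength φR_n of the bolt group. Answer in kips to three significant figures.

A_b = π·0.5²/4 = 0.1963 in²; f_rv = 30 / (8 × 0.1963) = 19.1 ksi.
F'_nt = 1.3 F_nt − (F_nt / φF_nv) f_rv = 1.3·113 − (113/(0.75·68))·19.1 = 104.6 ksi, capped at F_nt → F'_nt = 104.6 ksi.
R_n = F'_nt · A_b · n = 104.6 × 0.1963 × 8 = 164.3 kips.
Design strength φR_n = 0.75 × 164.3 = 123 kips.

123 kips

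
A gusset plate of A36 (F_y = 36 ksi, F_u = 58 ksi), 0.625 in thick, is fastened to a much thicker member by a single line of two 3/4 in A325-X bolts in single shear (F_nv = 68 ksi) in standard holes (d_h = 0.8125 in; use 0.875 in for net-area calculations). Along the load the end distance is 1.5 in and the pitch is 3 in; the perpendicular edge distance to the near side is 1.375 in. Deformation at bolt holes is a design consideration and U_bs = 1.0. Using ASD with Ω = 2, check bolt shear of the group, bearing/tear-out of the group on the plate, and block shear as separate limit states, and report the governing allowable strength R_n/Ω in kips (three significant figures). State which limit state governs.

Bolt shear: A_b = π·0.75²/4 = 0.4418 in²; R_n = 68 × 0.4418 × 2 × 1 = 60.08 kips → 60.08 / 2 = 30 kips.
Bearing: edge l_c = 1.094, r_n = 47.58 kips; interior l_c = 2.188, r_n = 65.25 kips; R_n = 47.58 + 1·65.25 = 112.8 kips → 56.4 kips.
Block shear: A_gv = 2.812, A_nv = 1.992, A_nt = 0.5859 in²; R_n = min(0.6F_uA_nv, 0.6F_yA_gv) + U_bs·F_u·A_nt = 94.73 kips → 47.4 kips.
Bolt shear governs: 30 kips.

30 kips (bolt shear governs)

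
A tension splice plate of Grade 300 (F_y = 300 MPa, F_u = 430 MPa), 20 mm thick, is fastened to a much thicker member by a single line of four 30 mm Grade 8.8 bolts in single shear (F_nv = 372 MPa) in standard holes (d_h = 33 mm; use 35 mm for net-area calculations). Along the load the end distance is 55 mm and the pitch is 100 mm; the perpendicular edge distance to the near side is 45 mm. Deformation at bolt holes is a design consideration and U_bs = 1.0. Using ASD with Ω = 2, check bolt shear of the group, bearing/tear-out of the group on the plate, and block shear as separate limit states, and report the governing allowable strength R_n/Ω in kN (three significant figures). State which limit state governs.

526 kN (bolt shear governs)

Bolt shear: A_b = π·30²/4 = 706.9 mm²; R_n = 372 × 706.9 × 4 × 1 / 1000 = 1052 kN → 1052 / 2 = 526 kN.
Bearing: edge l_c = 38.5, r_n = 397.3 kN; interior l_c = 67, r_n = 619.2 kN; R_n = 397.3 + 3·619.2 = 2255 kN → 1130 kN.
Block shear: A_gv = 7100, A_nv = 4650, A_nt = 550 mm²; R_n = min(0.6F_uA_nv, 0.6F_yA_gv) + U_bs·F_u·A_nt = 1436 kN → 718 kN.
Bolt shear governs: 526 kN.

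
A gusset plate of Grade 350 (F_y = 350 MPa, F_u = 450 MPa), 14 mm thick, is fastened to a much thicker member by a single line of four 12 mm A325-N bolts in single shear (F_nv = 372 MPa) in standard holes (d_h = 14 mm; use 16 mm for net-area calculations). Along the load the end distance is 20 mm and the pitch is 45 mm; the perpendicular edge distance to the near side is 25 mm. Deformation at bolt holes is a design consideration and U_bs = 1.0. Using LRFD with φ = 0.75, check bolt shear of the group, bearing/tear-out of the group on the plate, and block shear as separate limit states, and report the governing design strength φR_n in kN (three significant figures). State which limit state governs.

Bolt shear: A_b = π·12²/4 = 113.1 mm²; R_n = 372 × 113.1 × 4 × 1 / 1000 = 168.3 kN → 0.75 × 168.3 = 126 kN.
Bearing: edge l_c = 13, r_n = 98.28 kN; interior l_c = 31, r_n = 181.4 kN; R_n = 98.28 + 3·181.4 = 642.6 kN → 482 kN.
Block shear: A_gv = 2170, A_nv = 1386, A_nt = 238 mm²; R_n = min(0.6F_uA_nv, 0.6F_yA_gv) + U_bs·F_u·A_nt = 481.3 kN → 361 kN.
Bolt shear governs: 126 kN.

126 kN (bolt shear governs)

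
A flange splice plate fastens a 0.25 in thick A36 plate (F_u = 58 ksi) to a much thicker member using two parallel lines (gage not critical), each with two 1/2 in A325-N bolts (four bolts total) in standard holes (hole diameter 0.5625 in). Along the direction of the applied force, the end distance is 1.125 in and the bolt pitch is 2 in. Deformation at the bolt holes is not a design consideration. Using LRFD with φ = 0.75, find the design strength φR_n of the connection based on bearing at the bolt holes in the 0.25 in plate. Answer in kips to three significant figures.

Per bolt r_n = 1.5 l_c t F_u ≤ 3.0 d t F_u; upper limit = 3.0 × 0.5 × 0.25 × 58 = 21.75 kips.
Edge bolt: l_c = 1.125 − 0.5625/2 = 0.8438 in → 1.5 × 0.8438 × 0.25 × 58 = 18.35 → r_n = 18.35 kips.
Interior bolts: l_c = 2 − 0.5625 = 1.438 in → 1.5 × 1.438 × 0.25 × 58 = 31.27 → r_n = 21.75 kips.
R_n = 2 × 18.35 + 2 × 21.75 = 80.2 kips.
Design strength φR_n = 0.75 × 80.2 = 60.2 kips.

60.2 kips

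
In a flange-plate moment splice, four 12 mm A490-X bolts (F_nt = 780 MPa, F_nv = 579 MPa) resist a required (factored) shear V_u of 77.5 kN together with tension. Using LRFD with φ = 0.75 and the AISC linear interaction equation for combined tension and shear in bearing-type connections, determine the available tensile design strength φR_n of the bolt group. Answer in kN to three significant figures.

A_b = π·12²/4 = 113.1 mm²; f_rv = 77.5 × 1000 / (4 × 113.1) = 171.3 MPa.
F'_nt = 1.3 F_nt − (F_nt / φF_nv) f_rv = 1.3·780 − (780/(0.75·579))·171.3 = 706.3 MPa, capped at F_nt → F'_nt = 706.3 MPa.
R_n = F'_nt · A_b · n = 706.3 × 113.1 × 4 / 1000 = 319.5 kN.
Design strength φR_n = 0.75 × 319.5 = 240 kN.

240 kN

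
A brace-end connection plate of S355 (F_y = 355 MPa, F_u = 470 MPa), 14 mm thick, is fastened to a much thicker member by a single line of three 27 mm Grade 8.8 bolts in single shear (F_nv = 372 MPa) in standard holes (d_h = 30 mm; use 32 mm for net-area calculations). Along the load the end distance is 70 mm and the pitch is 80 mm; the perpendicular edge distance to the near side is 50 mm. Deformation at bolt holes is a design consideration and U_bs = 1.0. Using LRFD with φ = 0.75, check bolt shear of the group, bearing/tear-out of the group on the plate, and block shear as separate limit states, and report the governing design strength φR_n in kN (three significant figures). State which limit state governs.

Bolt shear: A_b = π·27²/4 = 572.6 mm²; R_n = 372 × 572.6 × 3 × 1 / 1000 = 639 kN → 0.75 × 639 = 479 kN.
Bearing: edge l_c = 55, r_n = 426.4 kN; interior l_c = 50, r_n = 394.8 kN; R_n = 426.4 + 2·394.8 = 1216 kN → 912 kN.
Block shear: A_gv = 3220, A_nv = 2100, A_nt = 476 mm²; R_n = min(0.6F_uA_nv, 0.6F_yA_gv) + U_bs·F_u·A_nt = 815.9 kN → 612 kN.
Bolt shear governs: 479 kN.

479 kN (bolt shear governs)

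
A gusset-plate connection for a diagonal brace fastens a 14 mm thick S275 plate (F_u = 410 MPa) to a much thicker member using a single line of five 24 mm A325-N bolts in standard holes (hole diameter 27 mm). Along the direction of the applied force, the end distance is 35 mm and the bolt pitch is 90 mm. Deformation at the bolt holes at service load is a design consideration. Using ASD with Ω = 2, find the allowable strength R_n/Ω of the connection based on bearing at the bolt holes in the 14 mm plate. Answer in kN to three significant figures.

Per bolt r_n = 1.2 l_c t F_u ≤ 2.4 d t F_u; upper limit = 2.4 × 24 × 14 × 410 / 1000 = 330.6 kN.
Edge bolt: l_c = 35 − 27/2 = 21.5 mm → 1.2 × 21.5 × 14 × 410 / 1000 = 148.1 → r_n = 148.1 kN.
Interior bolts: l_c = 90 − 27 = 63 mm → 1.2 × 63 × 14 × 410 / 1000 = 433.9 → r_n = 330.6 kN.
R_n = 1 × 148.1 + 4 × 330.6 = 1471 kN.
Allowable strength R_n/Ω = 1471 / 2 = 735 kN.

735 kN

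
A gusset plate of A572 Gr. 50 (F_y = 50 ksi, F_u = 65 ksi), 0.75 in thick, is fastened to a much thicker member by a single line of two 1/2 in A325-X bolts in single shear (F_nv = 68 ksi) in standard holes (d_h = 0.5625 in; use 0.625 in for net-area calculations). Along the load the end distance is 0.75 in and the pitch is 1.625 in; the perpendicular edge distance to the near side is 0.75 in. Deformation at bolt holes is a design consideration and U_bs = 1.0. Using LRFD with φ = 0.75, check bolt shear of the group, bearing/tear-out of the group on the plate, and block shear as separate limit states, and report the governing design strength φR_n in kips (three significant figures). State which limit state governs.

Bolt shear: A_b = π·0.5²/4 = 0.1963 in²; R_n = 68 × 0.1963 × 2 × 1 = 26.7 kips → 0.75 × 26.7 = 20 kips.
Bearing: edge l_c = 0.4688, r_n = 27.42 kips; interior l_c = 1.062, r_n = 58.5 kips; R_n = 27.42 + 1·58.5 = 85.92 kips → 64.4 kips.
Block shear: A_gv = 1.781, A_nv = 1.078, A_nt = 0.3281 in²; R_n = min(0.6F_uA_nv, 0.6F_yA_gv) + U_bs·F_u·A_nt = 63.38 kips → 47.5 kips.
Bolt shear governs: 20 kips.

20 kips (bolt shear governs)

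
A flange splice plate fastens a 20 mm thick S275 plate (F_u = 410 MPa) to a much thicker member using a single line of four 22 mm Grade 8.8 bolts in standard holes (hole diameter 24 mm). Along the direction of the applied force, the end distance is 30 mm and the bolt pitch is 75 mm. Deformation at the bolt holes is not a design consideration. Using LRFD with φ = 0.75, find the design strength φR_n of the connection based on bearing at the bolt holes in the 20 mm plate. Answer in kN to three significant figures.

1380 kN

Per bolt r_n = 1.5 l_c t F_u ≤ 3.0 d t F_u; upper limit = 3.0 × 22 × 20 × 410 / 1000 = 541.2 kN.
Edge bolt: l_c = 30 − 24/2 = 18 mm → 1.5 × 18 × 20 × 410 / 1000 = 221.4 → r_n = 221.4 kN.
Interior bolts: l_c = 75 − 24 = 51 mm → 1.5 × 51 × 20 × 410 / 1000 = 627.3 → r_n = 541.2 kN.
R_n = 1 × 221.4 + 3 × 541.2 = 1845 kN.
Design strength φR_n = 0.75 × 1845 = 1380 kN.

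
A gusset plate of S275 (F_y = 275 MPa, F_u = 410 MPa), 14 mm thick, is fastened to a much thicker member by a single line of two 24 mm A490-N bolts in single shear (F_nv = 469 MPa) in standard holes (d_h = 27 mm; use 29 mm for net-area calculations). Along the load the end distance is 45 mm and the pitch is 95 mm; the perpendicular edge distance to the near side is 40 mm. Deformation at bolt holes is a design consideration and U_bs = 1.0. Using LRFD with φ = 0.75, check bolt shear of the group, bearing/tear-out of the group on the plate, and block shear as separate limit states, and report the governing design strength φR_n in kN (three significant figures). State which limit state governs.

Bolt shear: A_b = π·24²/4 = 452.4 mm²; R_n = 469 × 452.4 × 2 × 1 / 1000 = 424.3 kN → 0.75 × 424.3 = 318 kN.
Bearing: edge l_c = 31.5, r_n = 217 kN; interior l_c = 68, r_n = 330.6 kN; R_n = 217 + 1·330.6 = 547.6 kN → 411 kN.
Block shear: A_gv = 1960, A_nv = 1351, A_nt = 357 mm²; R_n = min(0.6F_uA_nv, 0.6F_yA_gv) + U_bs·F_u·A_nt = 469.8 kN → 352 kN.
Bolt shear governs: 318 kN.

318 kN (bolt shear governs)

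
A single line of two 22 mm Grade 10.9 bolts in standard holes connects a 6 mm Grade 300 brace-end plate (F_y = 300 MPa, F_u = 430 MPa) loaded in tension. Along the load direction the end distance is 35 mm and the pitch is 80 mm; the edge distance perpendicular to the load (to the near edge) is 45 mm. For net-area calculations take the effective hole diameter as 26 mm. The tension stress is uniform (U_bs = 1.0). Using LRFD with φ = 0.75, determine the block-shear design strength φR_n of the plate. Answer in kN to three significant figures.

150 kN

Shear plane L_v = 35 + 1·80 = 115 mm; A_gv = 115 × 6 = 690 mm².
A_nv = (115 − 1.5·26) × 6 = 456 mm².
A_nt = (45 − 0.5·26) × 6 = 192 mm².
0.6 F_u A_nv = 117.6 kN; 0.6 F_y A_gv = 124.2 kN → shear rupture governs the shear term.
R_n = 117.6 + 1.0 × 430 × 192 / 1000 = 200.2 kN.
Design strength φR_n = 0.75 × 200.2 = 150 kN.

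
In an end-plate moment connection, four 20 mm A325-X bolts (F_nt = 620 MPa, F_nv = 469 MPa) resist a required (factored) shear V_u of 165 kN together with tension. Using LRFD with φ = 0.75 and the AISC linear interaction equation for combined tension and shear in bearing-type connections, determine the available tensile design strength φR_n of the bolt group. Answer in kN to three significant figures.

A_b = π·20²/4 = 314.2 mm²; f_rv = 165 × 1000 / (4 × 314.2) = 131.3 MPa.
F'_nt = 1.3 F_nt − (F_nt / φF_nv) f_rv = 1.3·620 − (620/(0.75·469))·131.3 = 574.6 MPa, capped at F_nt → F'_nt = 574.6 MPa.
R_n = F'_nt · A_b · n = 574.6 × 314.2 × 4 / 1000 = 722 kN.
Design strength φR_n = 0.75 × 722 = 542 kN.

542 kN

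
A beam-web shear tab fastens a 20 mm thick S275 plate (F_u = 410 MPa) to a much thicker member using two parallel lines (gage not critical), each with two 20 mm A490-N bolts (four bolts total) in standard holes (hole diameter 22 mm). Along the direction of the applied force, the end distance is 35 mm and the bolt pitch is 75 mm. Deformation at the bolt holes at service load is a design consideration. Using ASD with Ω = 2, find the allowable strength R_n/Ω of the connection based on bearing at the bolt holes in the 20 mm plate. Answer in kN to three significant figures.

Per bolt r_n = 1.2 l_c t F_u ≤ 2.4 d t F_u; upper limit = 2.4 × 20 × 20 × 410 / 1000 = 393.6 kN.
Edge bolt: l_c = 35 − 22/2 = 24 mm → 1.2 × 24 × 20 × 410 / 1000 = 236.2 → r_n = 236.2 kN.
Interior bolts: l_c = 75 − 22 = 53 mm → 1.2 × 53 × 20 × 410 / 1000 = 521.5 → r_n = 393.6 kN.
R_n = 2 × 236.2 + 2 × 393.6 = 1260 kN.
Allowable strength R_n/Ω = 1260 / 2 = 630 kN.

630 kN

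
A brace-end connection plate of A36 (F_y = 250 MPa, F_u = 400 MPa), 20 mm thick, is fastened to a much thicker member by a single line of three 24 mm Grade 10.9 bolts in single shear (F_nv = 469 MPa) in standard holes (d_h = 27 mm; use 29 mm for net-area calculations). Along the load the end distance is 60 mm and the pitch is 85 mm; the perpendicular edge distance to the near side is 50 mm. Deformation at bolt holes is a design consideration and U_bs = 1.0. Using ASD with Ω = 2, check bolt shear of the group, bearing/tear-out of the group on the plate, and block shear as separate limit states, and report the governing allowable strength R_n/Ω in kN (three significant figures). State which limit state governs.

Bolt shear: A_b = π·24²/4 = 452.4 mm²; R_n = 469 × 452.4 × 3 × 1 / 1000 = 636.5 kN → 636.5 / 2 = 318 kN.
Bearing: edge l_c = 46.5, r_n = 446.4 kN; interior l_c = 58, r_n = 460.8 kN; R_n = 446.4 + 2·460.8 = 1368 kN → 684 kN.
Block shear: A_gv = 4600, A_nv = 3150, A_nt = 710 mm²; R_n = min(0.6F_uA_nv, 0.6F_yA_gv) + U_bs·F_u·A_nt = 974 kN → 487 kN.
Bolt shear governs: 318 kN.

318 kN (bolt shear governs)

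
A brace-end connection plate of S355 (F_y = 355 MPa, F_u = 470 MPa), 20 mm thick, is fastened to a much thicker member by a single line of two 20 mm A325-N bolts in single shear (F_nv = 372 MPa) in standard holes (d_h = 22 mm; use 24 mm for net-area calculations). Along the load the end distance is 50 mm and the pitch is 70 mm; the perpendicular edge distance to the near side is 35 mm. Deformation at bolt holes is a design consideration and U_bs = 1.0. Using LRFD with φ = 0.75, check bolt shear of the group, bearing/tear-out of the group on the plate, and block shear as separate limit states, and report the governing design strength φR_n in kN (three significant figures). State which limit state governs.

175 kN (bolt shear governs)

Bolt shear: A_b = π·20²/4 = 314.2 mm²; R_n = 372 × 314.2 × 2 × 1 / 1000 = 233.7 kN → 0.75 × 233.7 = 175 kN.
Bearing: edge l_c = 39, r_n = 439.9 kN; interior l_c = 48, r_n = 451.2 kN; R_n = 439.9 + 1·451.2 = 891.1 kN → 668 kN.
Block shear: A_gv = 2400, A_nv = 1680, A_nt = 460 mm²; R_n = min(0.6F_uA_nv, 0.6F_yA_gv) + U_bs·F_u·A_nt = 690 kN → 517 kN.
Bolt shear governs: 175 kN.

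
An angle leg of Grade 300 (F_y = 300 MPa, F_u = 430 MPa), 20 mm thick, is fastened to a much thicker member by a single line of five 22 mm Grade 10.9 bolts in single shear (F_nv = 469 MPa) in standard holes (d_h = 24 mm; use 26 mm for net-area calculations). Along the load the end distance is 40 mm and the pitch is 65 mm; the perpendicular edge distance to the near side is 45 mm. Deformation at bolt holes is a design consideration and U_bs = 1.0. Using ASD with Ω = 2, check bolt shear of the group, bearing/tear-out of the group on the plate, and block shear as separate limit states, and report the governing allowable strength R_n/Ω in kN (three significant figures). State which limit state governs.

446 kN (bolt shear governs)

Bolt shear: A_b = π·22²/4 = 380.1 mm²; R_n = 469 × 380.1 × 5 × 1 / 1000 = 891.4 kN → 891.4 / 2 = 446 kN.
Bearing: edge l_c = 28, r_n = 289 kN; interior l_c = 41, r_n = 423.1 kN; R_n = 289 + 4·423.1 = 1981 kN → 991 kN.
Block shear: A_gv = 6000, A_nv = 3660, A_nt = 640 mm²; R_n = min(0.6F_uA_nv, 0.6F_yA_gv) + U_bs·F_u·A_nt = 1219 kN → 610 kN.
Bolt shear governs: 446 kN.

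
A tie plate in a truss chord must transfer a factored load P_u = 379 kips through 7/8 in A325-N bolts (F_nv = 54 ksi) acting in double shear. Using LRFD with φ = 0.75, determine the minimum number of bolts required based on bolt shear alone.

8 bolts

A_b = π·0.875²/4 = 0.6013 in².
Per-bolt design strength φR_n = 0.75 × 54 × 0.6013 × 2 = 48.71 kips.
n ≥ 379 / 48.71 = 7.781 → use 8 bolts.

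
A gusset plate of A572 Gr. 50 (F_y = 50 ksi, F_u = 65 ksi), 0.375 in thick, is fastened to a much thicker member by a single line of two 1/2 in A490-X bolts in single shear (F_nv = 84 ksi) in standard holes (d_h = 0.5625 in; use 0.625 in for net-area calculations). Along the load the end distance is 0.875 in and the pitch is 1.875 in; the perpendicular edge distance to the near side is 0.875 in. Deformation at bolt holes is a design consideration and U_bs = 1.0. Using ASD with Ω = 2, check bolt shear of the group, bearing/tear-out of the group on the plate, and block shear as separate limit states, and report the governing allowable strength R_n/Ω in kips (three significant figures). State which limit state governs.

16.5 kips (bolt shear governs)

Bolt shear: A_b = π·0.5²/4 = 0.1963 in²; R_n = 84 × 0.1963 × 2 × 1 = 32.99 kips → 32.99 / 2 = 16.5 kips.
Bearing: edge l_c = 0.5938, r_n = 17.37 kips; interior l_c = 1.312, r_n = 29.25 kips; R_n = 17.37 + 1·29.25 = 46.62 kips → 23.3 kips.
Block shear: A_gv = 1.031, A_nv = 0.6797, A_nt = 0.2109 in²; R_n = min(0.6F_uA_nv, 0.6F_yA_gv) + U_bs·F_u·A_nt = 40.22 kips → 20.1 kips.
Bolt shear governs: 16.5 kips.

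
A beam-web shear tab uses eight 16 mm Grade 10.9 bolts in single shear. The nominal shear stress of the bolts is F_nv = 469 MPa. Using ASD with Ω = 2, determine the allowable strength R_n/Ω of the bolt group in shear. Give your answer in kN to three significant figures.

A_b = π × 16² / 4 = 201.1 mm².
R_n = F_nv · A_b · n · n_s = 469 × 201.1 × 8 × 1 / 1000 = 754.4 kN.
Allowable strength R_n/Ω = 754.4 / 2 = 377 kN.

377 kN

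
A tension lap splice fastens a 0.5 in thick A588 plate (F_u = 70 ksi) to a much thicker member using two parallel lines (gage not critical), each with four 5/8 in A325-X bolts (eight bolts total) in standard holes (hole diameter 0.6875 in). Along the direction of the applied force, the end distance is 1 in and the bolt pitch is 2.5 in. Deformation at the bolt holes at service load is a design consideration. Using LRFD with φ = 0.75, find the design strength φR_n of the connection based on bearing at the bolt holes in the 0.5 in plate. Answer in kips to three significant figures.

278 kips

Per bolt r_n = 1.2 l_c t F_u ≤ 2.4 d t F_u; upper limit = 2.4 × 0.625 × 0.5 × 70 = 52.5 kips.
Edge bolt: l_c = 1 − 0.6875/2 = 0.6562 in → 1.2 × 0.6562 × 0.5 × 70 = 27.56 → r_n = 27.56 kips.
Interior bolts: l_c = 2.5 − 0.6875 = 1.812 in → 1.2 × 1.812 × 0.5 × 70 = 76.12 → r_n = 52.5 kips.
R_n = 2 × 27.56 + 6 × 52.5 = 370.1 kips.
Design strength φR_n = 0.75 × 370.1 = 278 kips.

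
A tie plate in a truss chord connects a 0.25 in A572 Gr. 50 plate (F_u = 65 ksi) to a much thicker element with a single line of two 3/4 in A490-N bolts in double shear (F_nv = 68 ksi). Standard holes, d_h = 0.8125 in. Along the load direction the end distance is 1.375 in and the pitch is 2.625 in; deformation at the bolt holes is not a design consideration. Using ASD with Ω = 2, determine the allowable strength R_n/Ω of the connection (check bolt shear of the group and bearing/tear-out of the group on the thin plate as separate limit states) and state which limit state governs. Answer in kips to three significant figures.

30.1 kips (bearing governs)

Bolt shear: A_b = π·0.75²/4 = 0.4418 in²; R_n = 68 × 0.4418 × 2 × 2 = 120.2 kips → 120.2 / 2 = 60.1 kips.
Bearing (1.5 l_c t F_u ≤ 3.0 d t F_u): upper limit = 3.0·0.75·0.25·65 = 36.56 kips.
  Edge l_c = 1.375 − 0.8125/2 = 0.9688 → r_n = 23.61 kips; interior l_c = 2.625 − 0.8125 = 1.812 → r_n = 36.56 kips.
  R_n,bearing = 1·23.61 + 1·36.56 = 60.18 kips → 60.18 / 2 = 30.1 kips.
Bearing governs: 30.1 kips.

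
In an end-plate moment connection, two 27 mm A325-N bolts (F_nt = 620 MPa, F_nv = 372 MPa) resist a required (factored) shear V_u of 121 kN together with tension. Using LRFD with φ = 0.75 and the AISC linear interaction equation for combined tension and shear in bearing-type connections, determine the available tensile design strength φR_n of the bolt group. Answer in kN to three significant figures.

491 kN

A_b = π·27²/4 = 572.6 mm²; f_rv = 121 × 1000 / (2 × 572.6) = 105.7 MPa.
F'_nt = 1.3 F_nt − (F_nt / φF_nv) f_rv = 1.3·620 − (620/(0.75·372))·105.7 = 571.2 MPa, capped at F_nt → F'_nt = 571.2 MPa.
R_n = F'_nt · A_b · n = 571.2 × 572.6 × 2 / 1000 = 654.1 kN.
Design strength φR_n = 0.75 × 654.1 = 491 kN.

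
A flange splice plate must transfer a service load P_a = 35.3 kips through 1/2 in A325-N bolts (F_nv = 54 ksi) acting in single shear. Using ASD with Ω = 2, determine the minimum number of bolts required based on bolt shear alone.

A_b = π·0.5²/4 = 0.1963 in².
Per-bolt allowable strength R_n/Ω = 54 × 0.1963 × 1 / 2 = 5.301 kips.
n ≥ 35.3 / 5.301 = 6.659 → use 7 bolts.

7 bolts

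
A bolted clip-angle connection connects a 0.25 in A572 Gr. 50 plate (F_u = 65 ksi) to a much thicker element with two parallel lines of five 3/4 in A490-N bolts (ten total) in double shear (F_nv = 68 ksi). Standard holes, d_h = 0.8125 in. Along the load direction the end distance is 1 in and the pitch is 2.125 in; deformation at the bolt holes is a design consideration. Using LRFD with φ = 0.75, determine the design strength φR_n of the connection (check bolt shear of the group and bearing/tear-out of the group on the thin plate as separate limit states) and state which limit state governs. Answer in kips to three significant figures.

171 kips (bearing governs)

Bolt shear: A_b = π·0.75²/4 = 0.4418 in²; R_n = 68 × 0.4418 × 10 × 2 = 600.8 kips → 0.75 × 600.8 = 451 kips.
Bearing (1.2 l_c t F_u ≤ 2.4 d t F_u): upper limit = 2.4·0.75·0.25·65 = 29.25 kips.
  Edge l_c = 1 − 0.8125/2 = 0.5938 → r_n = 11.58 kips; interior l_c = 2.125 − 0.8125 = 1.312 → r_n = 25.59 kips.
  R_n,bearing = 2·11.58 + 8·25.59 = 227.9 kips → 0.75 × 227.9 = 171 kips.
Bearing governs: 171 kips.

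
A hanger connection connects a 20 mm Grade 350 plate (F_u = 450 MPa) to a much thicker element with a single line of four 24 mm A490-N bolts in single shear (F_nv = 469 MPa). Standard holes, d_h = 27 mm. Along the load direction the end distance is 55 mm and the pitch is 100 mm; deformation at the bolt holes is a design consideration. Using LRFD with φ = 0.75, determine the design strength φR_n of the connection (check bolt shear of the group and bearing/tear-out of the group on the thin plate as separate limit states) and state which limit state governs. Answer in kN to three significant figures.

Bolt shear: A_b = π·24²/4 = 452.4 mm²; R_n = 469 × 452.4 × 4 × 1 / 1000 = 848.7 kN → 0.75 × 848.7 = 637 kN.
Bearing (1.2 l_c t F_u ≤ 2.4 d t F_u): upper limit = 2.4·24·20·450 / 1000 = 518.4 kN.
  Edge l_c = 55 − 27/2 = 41.5 → r_n = 448.2 kN; interior l_c = 100 − 27 = 73 → r_n = 518.4 kN.
  R_n,bearing = 1·448.2 + 3·518.4 = 2003 kN → 0.75 × 2003 = 1500 kN.
Bolt shear governs: 637 kN.

637 kN (bolt shear governs)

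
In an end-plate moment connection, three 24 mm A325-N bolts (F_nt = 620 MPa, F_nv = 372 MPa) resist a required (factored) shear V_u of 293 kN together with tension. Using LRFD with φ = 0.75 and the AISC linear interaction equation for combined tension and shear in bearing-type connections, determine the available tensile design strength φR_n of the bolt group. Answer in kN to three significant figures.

332 kN

A_b = π·24²/4 = 452.4 mm²; f_rv = 293 × 1000 / (3 × 452.4) = 215.9 MPa.
F'_nt = 1.3 F_nt − (F_nt / φF_nv) f_rv = 1.3·620 − (620/(0.75·372))·215.9 = 326.2 MPa, capped at F_nt → F'_nt = 326.2 MPa.
R_n = F'_nt · A_b · n = 326.2 × 452.4 × 3 / 1000 = 442.8 kN.
Design strength φR_n = 0.75 × 442.8 = 332 kN.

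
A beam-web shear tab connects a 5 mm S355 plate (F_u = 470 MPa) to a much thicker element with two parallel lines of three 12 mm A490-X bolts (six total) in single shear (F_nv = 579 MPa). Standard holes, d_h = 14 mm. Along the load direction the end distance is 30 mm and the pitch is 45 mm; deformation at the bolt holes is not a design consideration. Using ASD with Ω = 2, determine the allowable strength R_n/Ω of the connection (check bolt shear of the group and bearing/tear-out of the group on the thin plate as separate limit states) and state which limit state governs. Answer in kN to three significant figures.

196 kN (bolt shear governs)

Bolt shear: A_b = π·12²/4 = 113.1 mm²; R_n = 579 × 113.1 × 6 × 1 / 1000 = 392.9 kN → 392.9 / 2 = 196 kN.
Bearing (1.5 l_c t F_u ≤ 3.0 d t F_u): upper limit = 3.0·12·5·470 / 1000 = 84.6 kN.
  Edge l_c = 30 − 14/2 = 23 → r_n = 81.08 kN; interior l_c = 45 − 14 = 31 → r_n = 84.6 kN.
  R_n,bearing = 2·81.08 + 4·84.6 = 500.6 kN → 500.6 / 2 = 250 kN.
Bolt shear governs: 196 kN.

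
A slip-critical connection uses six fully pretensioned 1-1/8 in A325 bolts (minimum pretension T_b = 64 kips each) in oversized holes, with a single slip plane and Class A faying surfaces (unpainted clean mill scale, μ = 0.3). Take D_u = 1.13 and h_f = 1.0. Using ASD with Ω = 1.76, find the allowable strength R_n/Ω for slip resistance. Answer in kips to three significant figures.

74 kips

R_n = μ · D_u · h_f · T_b · n_s · n_b = 0.3 × 1.13 × 1.0 × 64 × 1 × 6 = 130.2 kips.
Allowable strength R_n/Ω = 130.2 / 1.76 = 74 kips.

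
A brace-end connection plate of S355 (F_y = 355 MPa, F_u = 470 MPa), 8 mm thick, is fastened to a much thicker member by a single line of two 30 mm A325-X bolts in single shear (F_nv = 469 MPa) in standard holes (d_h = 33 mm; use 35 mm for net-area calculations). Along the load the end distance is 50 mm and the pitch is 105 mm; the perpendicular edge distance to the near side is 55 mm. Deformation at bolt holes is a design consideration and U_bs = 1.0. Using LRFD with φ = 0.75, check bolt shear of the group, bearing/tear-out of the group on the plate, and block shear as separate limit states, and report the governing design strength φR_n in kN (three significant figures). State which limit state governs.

279 kN (block shear governs)

Bolt shear: A_b = π·30²/4 = 706.9 mm²; R_n = 469 × 706.9 × 2 × 1 / 1000 = 663 kN → 0.75 × 663 = 497 kN.
Bearing: edge l_c = 33.5, r_n = 151.2 kN; interior l_c = 72, r_n = 270.7 kN; R_n = 151.2 + 1·270.7 = 421.9 kN → 316 kN.
Block shear: A_gv = 1240, A_nv = 820, A_nt = 300 mm²; R_n = min(0.6F_uA_nv, 0.6F_yA_gv) + U_bs·F_u·A_nt = 372.2 kN → 279 kN.
Block shear governs: 279 kN.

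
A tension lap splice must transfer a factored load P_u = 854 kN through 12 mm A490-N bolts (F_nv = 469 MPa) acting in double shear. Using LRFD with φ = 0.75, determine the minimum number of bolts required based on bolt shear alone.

11 bolts

A_b = π·12²/4 = 113.1 mm².
Per-bolt design strength φR_n = 0.75 × 469 × 113.1 × 2 / 1000 = 79.56 kN.
n ≥ 854 / 79.56 = 10.73 → use 11 bolts.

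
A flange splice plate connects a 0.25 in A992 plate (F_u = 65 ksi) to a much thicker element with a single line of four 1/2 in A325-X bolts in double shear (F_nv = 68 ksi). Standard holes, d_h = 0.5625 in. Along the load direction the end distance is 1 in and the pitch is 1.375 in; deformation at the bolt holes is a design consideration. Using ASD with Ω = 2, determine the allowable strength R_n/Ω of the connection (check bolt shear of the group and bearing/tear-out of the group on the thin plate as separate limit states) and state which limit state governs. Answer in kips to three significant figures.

30.8 kips (bearing governs)

Bolt shear: A_b = π·0.5²/4 = 0.1963 in²; R_n = 68 × 0.1963 × 4 × 2 = 106.8 kips → 106.8 / 2 = 53.4 kips.
Bearing (1.2 l_c t F_u ≤ 2.4 d t F_u): upper limit = 2.4·0.5·0.25·65 = 19.5 kips.
  Edge l_c = 1 − 0.5625/2 = 0.7188 → r_n = 14.02 kips; interior l_c = 1.375 − 0.5625 = 0.8125 → r_n = 15.84 kips.
  R_n,bearing = 1·14.02 + 3·15.84 = 61.55 kips → 61.55 / 2 = 30.8 kips.
Bearing governs: 30.8 kips.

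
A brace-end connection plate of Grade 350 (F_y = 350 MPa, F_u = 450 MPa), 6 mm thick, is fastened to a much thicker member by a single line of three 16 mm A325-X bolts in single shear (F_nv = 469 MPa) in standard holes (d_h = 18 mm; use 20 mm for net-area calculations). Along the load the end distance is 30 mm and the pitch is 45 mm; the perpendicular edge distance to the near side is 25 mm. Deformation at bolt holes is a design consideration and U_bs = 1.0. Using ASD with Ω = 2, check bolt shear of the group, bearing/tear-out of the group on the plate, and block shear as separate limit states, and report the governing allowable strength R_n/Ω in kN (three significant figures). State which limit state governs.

77 kN (block shear governs)

Bolt shear: A_b = π·16²/4 = 201.1 mm²; R_n = 469 × 201.1 × 3 × 1 / 1000 = 282.9 kN → 282.9 / 2 = 141 kN.
Bearing: edge l_c = 21, r_n = 68.04 kN; interior l_c = 27, r_n = 87.48 kN; R_n = 68.04 + 2·87.48 = 243 kN → 122 kN.
Block shear: A_gv = 720, A_nv = 420, A_nt = 90 mm²; R_n = min(0.6F_uA_nv, 0.6F_yA_gv) + U_bs·F_u·A_nt = 153.9 kN → 77 kN.
Block shear governs: 77 kN.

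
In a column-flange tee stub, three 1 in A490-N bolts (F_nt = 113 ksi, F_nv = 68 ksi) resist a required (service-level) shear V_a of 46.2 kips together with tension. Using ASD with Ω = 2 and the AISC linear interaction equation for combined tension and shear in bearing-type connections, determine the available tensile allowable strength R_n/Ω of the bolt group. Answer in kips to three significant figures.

96.3 kips

A_b = π·1²/4 = 0.7854 in²; f_rv = 46.2 / (3 × 0.7854) = 19.61 ksi.
F'_nt = 1.3 F_nt − (Ω F_nt / F_nv) f_rv = 1.3·113 − (2·113/68)·19.61 = 81.73 ksi, capped at F_nt → F'_nt = 81.73 ksi.
R_n = F'_nt · A_b · n = 81.73 × 0.7854 × 3 = 192.6 kips.
Allowable strength R_n/Ω = 192.6 / 2 = 96.3 kips.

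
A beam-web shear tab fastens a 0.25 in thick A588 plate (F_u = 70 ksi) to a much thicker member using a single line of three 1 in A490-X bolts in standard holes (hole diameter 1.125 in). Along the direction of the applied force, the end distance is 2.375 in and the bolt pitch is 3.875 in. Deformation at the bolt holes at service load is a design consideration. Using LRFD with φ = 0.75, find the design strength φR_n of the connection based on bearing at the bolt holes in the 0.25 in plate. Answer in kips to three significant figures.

91.5 kips

Per bolt r_n = 1.2 l_c t F_u ≤ 2.4 d t F_u; upper limit = 2.4 × 1 × 0.25 × 70 = 42 kips.
Edge bolt: l_c = 2.375 − 1.125/2 = 1.812 in → 1.2 × 1.812 × 0.25 × 70 = 38.06 → r_n = 38.06 kips.
Interior bolts: l_c = 3.875 − 1.125 = 2.75 in → 1.2 × 2.75 × 0.25 × 70 = 57.75 → r_n = 42 kips.
R_n = 1 × 38.06 + 2 × 42 = 122.1 kips.
Design strength φR_n = 0.75 × 122.1 = 91.5 kips.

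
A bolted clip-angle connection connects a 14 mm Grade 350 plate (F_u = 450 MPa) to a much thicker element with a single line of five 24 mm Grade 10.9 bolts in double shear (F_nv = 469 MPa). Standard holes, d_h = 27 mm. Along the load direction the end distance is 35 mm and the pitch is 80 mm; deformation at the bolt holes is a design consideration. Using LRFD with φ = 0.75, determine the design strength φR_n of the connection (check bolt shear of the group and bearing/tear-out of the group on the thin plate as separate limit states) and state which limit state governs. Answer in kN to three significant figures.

Bolt shear: A_b = π·24²/4 = 452.4 mm²; R_n = 469 × 452.4 × 5 × 2 / 1000 = 2122 kN → 0.75 × 2122 = 1590 kN.
Bearing (1.2 l_c t F_u ≤ 2.4 d t F_u): upper limit = 2.4·24·14·450 / 1000 = 362.9 kN.
  Edge l_c = 35 − 27/2 = 21.5 → r_n = 162.5 kN; interior l_c = 80 − 27 = 53 → r_n = 362.9 kN.
  R_n,bearing = 1·162.5 + 4·362.9 = 1614 kN → 0.75 × 1614 = 1210 kN.
Bearing governs: 1210 kN.

1210 kN (bearing governs)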